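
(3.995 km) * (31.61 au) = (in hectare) 1.889e+12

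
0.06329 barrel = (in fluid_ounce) 340.2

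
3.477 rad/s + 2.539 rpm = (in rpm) 35.74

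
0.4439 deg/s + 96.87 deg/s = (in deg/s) 97.31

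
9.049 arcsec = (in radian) 4.387e-05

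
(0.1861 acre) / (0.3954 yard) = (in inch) 8.201e+04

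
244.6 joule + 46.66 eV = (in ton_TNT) 5.846e-08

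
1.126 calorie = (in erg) 4.711e+07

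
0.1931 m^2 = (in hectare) 1.931e-05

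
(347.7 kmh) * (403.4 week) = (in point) 6.68e+13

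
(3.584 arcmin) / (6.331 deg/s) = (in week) 1.56e-08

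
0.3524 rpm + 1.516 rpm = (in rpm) 1.868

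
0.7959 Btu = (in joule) 839.7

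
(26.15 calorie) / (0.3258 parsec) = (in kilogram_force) 1.11e-15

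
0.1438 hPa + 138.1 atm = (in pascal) 1.399e+07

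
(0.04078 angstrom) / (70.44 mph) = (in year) 4.107e-21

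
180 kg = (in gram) 1.8e+05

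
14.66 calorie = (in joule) 61.34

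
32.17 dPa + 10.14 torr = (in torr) 10.16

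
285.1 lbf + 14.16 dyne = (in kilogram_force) 129.3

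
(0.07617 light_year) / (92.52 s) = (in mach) 2.287e+10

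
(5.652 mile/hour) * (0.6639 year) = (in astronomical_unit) 0.0003536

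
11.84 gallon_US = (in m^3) 0.04482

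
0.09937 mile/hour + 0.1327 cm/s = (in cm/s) 4.575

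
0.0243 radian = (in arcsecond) 5012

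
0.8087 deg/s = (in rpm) 0.1348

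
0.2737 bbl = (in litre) 43.51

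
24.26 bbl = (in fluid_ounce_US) 1.304e+05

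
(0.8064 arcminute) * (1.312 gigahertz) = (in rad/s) 3.078e+05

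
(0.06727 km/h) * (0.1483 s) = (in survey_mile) 1.722e-06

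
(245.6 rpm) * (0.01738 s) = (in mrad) 447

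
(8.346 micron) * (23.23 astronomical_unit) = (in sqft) 3.122e+08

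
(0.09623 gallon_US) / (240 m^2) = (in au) 1.015e-17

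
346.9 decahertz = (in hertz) 3469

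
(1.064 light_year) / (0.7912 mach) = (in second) 3.736e+13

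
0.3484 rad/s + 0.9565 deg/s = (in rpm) 3.486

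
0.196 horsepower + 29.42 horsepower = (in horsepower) 29.62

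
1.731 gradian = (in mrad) 27.19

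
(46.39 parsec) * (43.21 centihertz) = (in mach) 1.817e+15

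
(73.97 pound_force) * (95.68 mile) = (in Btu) 4.802e+04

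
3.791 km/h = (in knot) 2.047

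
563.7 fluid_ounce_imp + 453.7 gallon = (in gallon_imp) 381.3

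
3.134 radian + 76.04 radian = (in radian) 79.17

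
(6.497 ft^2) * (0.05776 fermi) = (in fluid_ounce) 1.179e-12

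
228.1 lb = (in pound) 228.1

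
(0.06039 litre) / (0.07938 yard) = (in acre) 2.056e-07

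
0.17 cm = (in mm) 1.7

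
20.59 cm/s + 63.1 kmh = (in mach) 0.05208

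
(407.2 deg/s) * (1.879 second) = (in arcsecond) 2.754e+06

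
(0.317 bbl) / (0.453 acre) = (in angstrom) 2.749e+05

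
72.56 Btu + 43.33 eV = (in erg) 7.655e+11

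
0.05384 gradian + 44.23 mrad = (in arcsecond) 9298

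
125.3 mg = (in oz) 0.00442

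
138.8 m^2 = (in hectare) 0.01388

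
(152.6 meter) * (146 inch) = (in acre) 0.1398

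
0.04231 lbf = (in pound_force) 0.04231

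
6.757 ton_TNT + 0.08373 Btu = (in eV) 1.765e+29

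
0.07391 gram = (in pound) 0.0001629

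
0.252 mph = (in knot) 0.219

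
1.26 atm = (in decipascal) 1.277e+06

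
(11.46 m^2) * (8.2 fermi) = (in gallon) 2.482e-11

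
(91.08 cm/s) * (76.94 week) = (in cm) 4.238e+09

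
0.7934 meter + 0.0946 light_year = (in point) 2.537e+18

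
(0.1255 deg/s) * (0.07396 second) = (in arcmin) 0.5569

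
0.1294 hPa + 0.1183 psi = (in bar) 0.008286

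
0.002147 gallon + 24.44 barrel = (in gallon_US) 1026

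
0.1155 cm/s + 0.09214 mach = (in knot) 60.99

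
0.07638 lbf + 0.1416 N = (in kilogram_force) 0.04908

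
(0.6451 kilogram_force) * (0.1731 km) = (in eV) 6.835e+21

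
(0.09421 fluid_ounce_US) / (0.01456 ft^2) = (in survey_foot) 0.006758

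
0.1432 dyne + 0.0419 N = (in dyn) 4190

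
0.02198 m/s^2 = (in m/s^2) 0.02198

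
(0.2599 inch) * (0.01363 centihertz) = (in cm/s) 8.998e-05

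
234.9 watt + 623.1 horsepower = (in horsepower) 623.4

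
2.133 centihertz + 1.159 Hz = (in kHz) 0.00118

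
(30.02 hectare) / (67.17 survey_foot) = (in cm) 1.466e+06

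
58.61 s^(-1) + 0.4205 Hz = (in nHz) 5.903e+10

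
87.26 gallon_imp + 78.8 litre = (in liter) 475.5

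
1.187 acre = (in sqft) 5.171e+04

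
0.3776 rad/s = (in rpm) 3.606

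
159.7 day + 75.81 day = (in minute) 3.391e+05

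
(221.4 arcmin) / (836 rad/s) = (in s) 7.704e-05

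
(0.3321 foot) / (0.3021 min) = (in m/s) 0.005584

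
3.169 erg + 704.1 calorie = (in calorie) 704.1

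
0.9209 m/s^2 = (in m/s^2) 0.9209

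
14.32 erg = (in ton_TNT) 3.423e-16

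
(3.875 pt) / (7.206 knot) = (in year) 1.169e-11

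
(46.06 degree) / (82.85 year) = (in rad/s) 3.077e-10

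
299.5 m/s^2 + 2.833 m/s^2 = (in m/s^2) 302.3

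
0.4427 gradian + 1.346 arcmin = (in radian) 0.007345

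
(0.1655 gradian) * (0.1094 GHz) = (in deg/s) 1.63e+07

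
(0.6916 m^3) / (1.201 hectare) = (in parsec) 1.866e-21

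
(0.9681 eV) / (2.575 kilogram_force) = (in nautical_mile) 3.317e-24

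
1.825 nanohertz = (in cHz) 1.825e-07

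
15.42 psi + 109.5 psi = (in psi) 124.9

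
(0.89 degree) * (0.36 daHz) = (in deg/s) 3.204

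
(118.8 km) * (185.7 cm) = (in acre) 54.51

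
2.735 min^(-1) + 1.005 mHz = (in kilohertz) 4.659e-05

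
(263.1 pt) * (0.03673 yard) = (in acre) 7.703e-07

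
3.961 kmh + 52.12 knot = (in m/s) 27.91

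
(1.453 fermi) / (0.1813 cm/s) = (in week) 1.325e-18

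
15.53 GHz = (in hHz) 1.553e+08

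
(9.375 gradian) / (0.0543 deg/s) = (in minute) 2.59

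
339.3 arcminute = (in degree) 5.655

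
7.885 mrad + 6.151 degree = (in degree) 6.603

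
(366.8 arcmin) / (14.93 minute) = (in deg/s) 0.006824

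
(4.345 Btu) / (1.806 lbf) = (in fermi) 5.706e+17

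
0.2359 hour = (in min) 14.15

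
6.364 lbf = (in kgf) 2.887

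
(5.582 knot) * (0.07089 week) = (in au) 8.23e-07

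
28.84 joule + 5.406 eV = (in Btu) 0.02734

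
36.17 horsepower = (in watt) 2.697e+04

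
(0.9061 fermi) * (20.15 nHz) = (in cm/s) 1.826e-21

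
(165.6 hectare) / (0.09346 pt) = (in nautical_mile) 2.712e+07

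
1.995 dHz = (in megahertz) 1.995e-07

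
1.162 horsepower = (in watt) 866.5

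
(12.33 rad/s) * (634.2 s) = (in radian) 7820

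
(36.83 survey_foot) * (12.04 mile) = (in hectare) 21.75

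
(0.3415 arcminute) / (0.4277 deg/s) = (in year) 4.22e-10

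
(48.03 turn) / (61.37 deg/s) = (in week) 0.0004659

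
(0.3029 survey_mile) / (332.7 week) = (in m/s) 2.423e-06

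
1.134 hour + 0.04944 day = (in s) 8354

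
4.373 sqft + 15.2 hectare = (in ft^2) 1.636e+06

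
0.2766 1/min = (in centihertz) 0.461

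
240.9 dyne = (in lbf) 0.0005416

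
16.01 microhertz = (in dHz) 0.0001601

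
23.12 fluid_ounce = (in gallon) 0.1806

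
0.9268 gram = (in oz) 0.03269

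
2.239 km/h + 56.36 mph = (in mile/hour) 57.75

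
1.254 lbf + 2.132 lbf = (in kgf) 1.536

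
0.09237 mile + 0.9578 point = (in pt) 4.214e+05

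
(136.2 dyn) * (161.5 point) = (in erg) 776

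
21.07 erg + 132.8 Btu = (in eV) 8.745e+23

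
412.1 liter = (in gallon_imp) 90.65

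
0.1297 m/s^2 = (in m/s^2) 0.1297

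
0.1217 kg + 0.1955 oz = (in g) 127.2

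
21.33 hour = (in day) 0.8888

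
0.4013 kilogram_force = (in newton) 3.935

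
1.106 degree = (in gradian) 1.229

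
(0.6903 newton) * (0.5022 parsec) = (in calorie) 2.557e+15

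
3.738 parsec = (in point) 3.27e+20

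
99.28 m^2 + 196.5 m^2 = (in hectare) 0.02958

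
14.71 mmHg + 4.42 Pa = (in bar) 0.01966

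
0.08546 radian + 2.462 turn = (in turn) 2.476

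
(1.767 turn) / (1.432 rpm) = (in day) 0.0008569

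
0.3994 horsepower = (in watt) 297.8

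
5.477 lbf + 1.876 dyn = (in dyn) 2.436e+06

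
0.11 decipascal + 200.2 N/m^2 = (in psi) 0.02904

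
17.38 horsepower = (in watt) 1.296e+04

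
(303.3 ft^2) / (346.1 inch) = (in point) 9086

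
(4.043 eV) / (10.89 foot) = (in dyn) 1.952e-14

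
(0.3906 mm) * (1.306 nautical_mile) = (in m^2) 0.9447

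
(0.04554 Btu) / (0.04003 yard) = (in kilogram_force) 133.9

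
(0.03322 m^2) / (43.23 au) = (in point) 1.456e-11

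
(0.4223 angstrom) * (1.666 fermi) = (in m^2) 7.036e-26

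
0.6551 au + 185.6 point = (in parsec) 3.176e-06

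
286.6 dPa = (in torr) 0.215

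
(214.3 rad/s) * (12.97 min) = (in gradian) 1.062e+07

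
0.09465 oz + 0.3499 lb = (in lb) 0.3558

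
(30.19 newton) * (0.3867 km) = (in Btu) 11.07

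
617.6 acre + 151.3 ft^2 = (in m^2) 2.499e+06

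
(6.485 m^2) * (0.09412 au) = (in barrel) 5.743e+11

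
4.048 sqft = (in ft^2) 4.048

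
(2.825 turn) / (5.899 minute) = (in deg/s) 2.873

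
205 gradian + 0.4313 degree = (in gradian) 205.5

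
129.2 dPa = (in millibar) 0.1292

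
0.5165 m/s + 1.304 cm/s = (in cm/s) 52.95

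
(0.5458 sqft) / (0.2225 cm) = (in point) 6.46e+04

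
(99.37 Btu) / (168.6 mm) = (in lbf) 1.398e+05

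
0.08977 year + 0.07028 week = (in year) 0.09112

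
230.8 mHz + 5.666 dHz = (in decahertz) 0.07974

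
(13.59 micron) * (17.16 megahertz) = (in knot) 453.3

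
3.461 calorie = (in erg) 1.448e+08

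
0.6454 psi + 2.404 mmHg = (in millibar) 47.7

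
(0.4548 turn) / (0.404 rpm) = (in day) 0.0007818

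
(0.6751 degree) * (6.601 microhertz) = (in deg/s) 4.456e-06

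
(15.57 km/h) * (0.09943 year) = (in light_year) 1.433e-09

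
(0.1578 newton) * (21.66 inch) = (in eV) 5.419e+17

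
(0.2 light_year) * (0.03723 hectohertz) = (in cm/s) 7.044e+17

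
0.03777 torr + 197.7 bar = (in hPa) 1.977e+05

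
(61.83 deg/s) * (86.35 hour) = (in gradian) 2.136e+07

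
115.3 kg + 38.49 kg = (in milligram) 1.538e+08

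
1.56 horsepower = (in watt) 1163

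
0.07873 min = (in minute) 0.07873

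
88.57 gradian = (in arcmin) 4783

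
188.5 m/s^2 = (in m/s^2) 188.5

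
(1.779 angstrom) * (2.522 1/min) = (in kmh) 2.692e-11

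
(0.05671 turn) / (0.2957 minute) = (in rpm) 0.1918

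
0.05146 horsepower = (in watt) 38.37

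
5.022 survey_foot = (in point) 4339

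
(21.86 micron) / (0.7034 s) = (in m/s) 3.108e-05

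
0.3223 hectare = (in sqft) 3.469e+04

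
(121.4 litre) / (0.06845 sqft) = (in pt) 5.411e+04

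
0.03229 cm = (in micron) 322.9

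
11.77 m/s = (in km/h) 42.37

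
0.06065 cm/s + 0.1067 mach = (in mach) 0.1067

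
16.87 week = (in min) 1.7e+05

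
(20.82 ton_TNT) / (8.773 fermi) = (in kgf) 1.013e+24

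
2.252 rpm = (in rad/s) 0.2358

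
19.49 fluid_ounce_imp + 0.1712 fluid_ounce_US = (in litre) 0.5588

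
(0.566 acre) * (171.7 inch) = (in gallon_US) 2.639e+06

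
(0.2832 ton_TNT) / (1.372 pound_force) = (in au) 0.001298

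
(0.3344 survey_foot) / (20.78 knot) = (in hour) 2.648e-06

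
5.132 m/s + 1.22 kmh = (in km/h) 19.7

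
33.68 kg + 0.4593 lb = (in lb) 74.71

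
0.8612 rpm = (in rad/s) 0.09018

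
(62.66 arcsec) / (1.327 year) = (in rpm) 6.932e-11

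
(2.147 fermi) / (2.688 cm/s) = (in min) 1.331e-15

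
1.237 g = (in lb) 0.002727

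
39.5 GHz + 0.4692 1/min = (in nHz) 3.95e+19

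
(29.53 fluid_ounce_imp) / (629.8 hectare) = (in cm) 1.332e-08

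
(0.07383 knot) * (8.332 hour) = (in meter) 1139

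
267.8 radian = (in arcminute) 9.206e+05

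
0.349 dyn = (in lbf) 7.846e-07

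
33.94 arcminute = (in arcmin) 33.94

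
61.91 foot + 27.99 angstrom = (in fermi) 1.887e+16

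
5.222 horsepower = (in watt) 3894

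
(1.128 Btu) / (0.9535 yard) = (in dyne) 1.365e+08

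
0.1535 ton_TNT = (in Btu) 6.087e+05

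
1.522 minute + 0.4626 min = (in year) 3.776e-06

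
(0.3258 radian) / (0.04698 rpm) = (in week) 0.0001095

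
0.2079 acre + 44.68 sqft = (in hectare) 0.08455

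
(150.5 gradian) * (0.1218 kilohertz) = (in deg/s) 1.65e+04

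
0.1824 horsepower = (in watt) 136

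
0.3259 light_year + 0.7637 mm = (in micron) 3.083e+21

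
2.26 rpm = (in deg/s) 13.56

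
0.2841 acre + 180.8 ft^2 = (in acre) 0.2883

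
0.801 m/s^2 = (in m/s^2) 0.801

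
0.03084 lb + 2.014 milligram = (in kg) 0.01399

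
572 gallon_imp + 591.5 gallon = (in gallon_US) 1278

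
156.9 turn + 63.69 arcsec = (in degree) 5.648e+04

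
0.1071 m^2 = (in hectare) 1.071e-05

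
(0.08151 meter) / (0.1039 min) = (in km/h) 0.04707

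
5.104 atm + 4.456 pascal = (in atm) 5.104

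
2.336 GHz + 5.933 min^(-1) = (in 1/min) 1.402e+11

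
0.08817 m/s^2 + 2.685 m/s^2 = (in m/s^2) 2.773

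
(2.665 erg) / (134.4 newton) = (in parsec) 6.426e-26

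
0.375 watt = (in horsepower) 0.0005029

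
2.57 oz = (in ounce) 2.57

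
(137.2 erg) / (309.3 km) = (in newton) 4.436e-11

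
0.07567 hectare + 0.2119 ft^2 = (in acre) 0.187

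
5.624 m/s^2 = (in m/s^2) 5.624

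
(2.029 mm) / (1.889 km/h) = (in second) 0.003867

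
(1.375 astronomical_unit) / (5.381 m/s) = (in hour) 1.062e+07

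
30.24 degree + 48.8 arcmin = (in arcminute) 1863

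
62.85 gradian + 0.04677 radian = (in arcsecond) 2.133e+05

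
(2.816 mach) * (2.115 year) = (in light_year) 6.76e-06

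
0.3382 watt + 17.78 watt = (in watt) 18.12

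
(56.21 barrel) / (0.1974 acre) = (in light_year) 1.182e-18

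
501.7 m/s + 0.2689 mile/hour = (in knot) 975.5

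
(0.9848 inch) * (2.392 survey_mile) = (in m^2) 96.29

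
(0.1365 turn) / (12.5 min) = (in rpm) 0.01092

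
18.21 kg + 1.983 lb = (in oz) 674.1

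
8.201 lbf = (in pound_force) 8.201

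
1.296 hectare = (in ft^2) 1.395e+05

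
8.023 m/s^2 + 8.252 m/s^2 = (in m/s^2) 16.27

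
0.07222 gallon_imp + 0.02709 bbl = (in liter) 4.635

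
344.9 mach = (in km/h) 4.228e+05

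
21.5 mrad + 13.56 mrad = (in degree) 2.009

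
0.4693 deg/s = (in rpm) 0.07822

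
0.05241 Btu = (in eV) 3.451e+20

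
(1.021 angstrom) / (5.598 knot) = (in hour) 9.848e-15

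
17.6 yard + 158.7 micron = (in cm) 1609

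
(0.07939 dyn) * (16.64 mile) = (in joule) 0.02126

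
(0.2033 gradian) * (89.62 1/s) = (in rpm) 2.733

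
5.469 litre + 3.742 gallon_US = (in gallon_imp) 4.319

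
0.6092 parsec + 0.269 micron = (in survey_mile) 1.168e+13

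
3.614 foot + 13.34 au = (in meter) 1.996e+12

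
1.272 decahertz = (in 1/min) 763.2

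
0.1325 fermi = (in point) 3.756e-13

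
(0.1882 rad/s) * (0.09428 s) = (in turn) 0.002824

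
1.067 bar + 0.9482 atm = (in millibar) 2028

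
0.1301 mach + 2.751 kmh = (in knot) 87.6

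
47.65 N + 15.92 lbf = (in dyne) 1.185e+07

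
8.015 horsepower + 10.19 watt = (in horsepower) 8.029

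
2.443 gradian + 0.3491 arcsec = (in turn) 0.006108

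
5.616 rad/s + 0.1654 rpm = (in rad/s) 5.633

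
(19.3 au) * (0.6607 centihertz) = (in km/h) 6.867e+10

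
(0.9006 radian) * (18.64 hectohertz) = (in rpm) 1.603e+04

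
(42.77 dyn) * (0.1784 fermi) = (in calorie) 1.824e-20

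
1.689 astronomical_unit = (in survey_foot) 8.29e+11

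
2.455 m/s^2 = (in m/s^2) 2.455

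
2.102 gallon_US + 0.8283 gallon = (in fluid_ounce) 375.1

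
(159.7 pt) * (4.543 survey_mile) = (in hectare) 0.04119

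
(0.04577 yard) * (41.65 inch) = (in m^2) 0.04428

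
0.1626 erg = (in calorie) 3.886e-09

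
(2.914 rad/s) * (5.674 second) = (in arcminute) 5.684e+04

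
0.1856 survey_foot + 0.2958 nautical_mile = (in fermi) 5.479e+17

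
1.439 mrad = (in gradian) 0.09161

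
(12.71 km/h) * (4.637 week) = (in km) 9901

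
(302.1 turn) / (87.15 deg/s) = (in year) 3.957e-05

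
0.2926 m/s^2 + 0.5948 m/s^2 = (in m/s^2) 0.8874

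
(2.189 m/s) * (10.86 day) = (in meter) 2.054e+06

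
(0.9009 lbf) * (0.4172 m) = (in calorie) 0.3996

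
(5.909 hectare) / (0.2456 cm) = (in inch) 9.472e+08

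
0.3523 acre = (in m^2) 1426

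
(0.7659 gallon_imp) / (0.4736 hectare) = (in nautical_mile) 3.97e-10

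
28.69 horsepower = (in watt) 2.139e+04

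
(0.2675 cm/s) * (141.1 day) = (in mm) 3.261e+07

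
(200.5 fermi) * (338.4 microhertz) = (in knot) 1.319e-16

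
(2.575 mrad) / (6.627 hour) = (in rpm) 1.031e-06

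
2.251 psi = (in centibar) 15.52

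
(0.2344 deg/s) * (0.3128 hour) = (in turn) 0.7332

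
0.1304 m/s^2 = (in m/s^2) 0.1304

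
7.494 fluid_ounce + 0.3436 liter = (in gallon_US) 0.1493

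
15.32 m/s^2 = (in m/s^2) 15.32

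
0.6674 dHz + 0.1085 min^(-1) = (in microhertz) 6.855e+04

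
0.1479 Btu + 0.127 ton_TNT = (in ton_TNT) 0.127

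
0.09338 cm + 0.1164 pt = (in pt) 2.763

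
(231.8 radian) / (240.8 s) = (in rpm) 9.192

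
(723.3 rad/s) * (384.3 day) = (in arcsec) 4.954e+15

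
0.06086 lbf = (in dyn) 2.707e+04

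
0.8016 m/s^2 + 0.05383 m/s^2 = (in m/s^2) 0.8554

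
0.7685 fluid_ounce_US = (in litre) 0.02273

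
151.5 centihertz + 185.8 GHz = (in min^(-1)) 1.115e+13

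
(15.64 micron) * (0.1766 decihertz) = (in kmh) 9.943e-07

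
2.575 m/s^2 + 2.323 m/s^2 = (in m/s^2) 4.898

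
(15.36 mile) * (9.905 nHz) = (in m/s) 0.0002448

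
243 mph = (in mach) 0.319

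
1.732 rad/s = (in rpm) 16.54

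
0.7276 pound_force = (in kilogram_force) 0.33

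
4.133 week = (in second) 2.5e+06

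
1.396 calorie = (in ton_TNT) 1.396e-09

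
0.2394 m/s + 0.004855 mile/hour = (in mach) 0.0007095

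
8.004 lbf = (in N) 35.6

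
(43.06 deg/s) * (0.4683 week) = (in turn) 3.388e+04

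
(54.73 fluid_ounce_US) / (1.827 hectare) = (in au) 5.922e-19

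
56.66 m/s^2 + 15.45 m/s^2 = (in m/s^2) 72.11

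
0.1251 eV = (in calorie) 4.79e-21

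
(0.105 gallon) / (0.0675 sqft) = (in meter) 0.06338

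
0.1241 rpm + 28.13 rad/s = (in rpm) 268.7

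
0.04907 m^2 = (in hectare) 4.907e-06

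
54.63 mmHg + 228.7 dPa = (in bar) 0.07306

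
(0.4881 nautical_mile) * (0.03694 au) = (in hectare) 4.995e+08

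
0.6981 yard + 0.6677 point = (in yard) 0.6984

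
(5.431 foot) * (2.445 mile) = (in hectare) 0.6514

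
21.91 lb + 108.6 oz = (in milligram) 1.302e+07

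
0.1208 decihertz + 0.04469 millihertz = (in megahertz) 1.212e-08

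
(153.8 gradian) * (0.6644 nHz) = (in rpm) 1.533e-08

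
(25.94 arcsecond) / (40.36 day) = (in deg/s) 2.066e-09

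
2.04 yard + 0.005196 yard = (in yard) 2.045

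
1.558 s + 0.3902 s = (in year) 6.178e-08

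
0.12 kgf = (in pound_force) 0.2646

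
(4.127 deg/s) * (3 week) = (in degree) 7.488e+06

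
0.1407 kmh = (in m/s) 0.03908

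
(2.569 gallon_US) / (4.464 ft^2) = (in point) 66.47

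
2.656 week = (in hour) 446.2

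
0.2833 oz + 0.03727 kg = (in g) 45.3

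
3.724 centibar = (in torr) 27.93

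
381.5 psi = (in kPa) 2630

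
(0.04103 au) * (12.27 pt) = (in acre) 6565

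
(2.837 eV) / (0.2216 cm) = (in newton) 2.051e-16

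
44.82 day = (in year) 0.1228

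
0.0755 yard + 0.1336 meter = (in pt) 574.4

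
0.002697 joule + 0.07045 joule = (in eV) 4.565e+17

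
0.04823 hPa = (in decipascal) 48.23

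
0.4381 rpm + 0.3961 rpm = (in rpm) 0.8342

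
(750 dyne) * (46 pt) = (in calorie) 2.909e-05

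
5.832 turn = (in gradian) 2333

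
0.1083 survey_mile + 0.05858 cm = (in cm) 1.743e+04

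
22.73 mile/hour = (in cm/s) 1016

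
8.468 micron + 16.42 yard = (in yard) 16.42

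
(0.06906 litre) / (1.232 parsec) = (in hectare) 1.817e-25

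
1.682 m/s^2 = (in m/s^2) 1.682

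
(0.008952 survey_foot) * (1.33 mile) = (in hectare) 0.000584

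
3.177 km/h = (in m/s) 0.8825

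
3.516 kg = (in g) 3516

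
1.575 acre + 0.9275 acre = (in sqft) 1.09e+05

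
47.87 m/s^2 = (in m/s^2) 47.87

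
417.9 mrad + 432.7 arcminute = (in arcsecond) 1.122e+05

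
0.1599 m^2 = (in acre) 3.951e-05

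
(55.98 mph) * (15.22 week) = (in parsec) 7.465e-09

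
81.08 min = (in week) 0.008044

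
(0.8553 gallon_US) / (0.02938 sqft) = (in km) 0.001186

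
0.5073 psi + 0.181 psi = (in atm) 0.04684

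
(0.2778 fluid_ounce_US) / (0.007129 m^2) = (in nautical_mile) 6.223e-07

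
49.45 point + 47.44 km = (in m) 4.744e+04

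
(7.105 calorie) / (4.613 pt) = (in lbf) 4107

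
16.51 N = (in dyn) 1.651e+06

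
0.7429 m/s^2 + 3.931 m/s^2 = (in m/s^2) 4.674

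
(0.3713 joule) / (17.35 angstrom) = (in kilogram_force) 2.182e+07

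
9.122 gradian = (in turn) 0.02281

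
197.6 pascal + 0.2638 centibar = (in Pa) 461.4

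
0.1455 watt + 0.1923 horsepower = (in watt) 143.5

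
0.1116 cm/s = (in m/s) 0.001116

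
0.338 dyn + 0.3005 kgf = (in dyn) 2.947e+05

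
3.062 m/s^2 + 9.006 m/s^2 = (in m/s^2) 12.07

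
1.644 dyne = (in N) 1.644e-05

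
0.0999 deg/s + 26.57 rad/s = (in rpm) 253.7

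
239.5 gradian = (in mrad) 3762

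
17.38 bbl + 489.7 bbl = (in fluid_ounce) 2.726e+06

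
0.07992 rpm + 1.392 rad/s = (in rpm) 13.37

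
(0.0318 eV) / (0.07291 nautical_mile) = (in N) 3.773e-23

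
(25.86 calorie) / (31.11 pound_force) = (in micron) 7.819e+05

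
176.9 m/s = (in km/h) 636.8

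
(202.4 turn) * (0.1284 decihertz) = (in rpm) 155.9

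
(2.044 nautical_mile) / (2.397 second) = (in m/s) 1579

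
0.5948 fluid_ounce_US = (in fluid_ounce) 0.5948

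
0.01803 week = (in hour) 3.029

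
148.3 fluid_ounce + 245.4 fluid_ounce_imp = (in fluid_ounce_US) 384.1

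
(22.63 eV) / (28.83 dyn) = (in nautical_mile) 6.791e-18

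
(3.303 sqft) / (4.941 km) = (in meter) 6.21e-05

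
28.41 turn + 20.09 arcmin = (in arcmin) 6.137e+05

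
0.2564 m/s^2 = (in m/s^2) 0.2564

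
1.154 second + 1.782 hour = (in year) 0.0002035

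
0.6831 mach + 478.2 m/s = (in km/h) 2559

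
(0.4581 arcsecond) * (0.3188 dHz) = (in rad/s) 7.08e-08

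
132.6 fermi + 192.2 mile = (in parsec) 1.002e-11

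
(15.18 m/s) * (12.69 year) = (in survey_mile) 3.775e+06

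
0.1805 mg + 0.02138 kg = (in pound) 0.04714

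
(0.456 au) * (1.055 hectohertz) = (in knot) 1.399e+13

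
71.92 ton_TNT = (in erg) 3.009e+18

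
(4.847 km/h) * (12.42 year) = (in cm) 5.273e+10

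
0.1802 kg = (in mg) 1.802e+05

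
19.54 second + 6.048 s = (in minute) 0.4265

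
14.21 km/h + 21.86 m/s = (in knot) 50.17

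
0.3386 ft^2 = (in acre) 7.773e-06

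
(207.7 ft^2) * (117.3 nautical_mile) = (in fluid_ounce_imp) 1.475e+11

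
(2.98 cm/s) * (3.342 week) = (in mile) 37.43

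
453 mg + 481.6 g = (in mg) 4.821e+05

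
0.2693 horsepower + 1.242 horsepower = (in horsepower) 1.511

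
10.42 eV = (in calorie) 3.99e-19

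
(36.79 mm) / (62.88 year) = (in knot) 3.606e-11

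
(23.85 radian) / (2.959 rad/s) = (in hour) 0.002239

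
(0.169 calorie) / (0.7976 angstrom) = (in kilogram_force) 9.04e+08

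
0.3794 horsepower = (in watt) 282.9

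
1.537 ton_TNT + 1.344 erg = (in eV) 4.014e+28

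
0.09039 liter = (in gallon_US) 0.02388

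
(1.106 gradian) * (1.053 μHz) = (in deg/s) 1.048e-06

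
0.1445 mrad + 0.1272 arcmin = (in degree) 0.0104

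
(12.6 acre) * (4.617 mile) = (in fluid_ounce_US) 1.281e+13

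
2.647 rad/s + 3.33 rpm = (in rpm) 28.61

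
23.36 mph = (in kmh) 37.59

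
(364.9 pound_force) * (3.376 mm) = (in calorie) 1.31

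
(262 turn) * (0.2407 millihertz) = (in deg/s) 22.7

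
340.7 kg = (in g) 3.407e+05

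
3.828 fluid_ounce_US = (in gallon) 0.02991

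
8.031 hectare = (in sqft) 8.644e+05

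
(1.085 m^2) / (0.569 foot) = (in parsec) 2.027e-16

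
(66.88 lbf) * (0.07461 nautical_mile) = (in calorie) 9825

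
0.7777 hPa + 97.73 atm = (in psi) 1436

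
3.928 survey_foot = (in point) 3394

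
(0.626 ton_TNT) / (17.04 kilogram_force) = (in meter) 1.567e+07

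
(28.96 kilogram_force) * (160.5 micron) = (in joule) 0.04558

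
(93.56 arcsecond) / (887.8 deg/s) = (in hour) 8.131e-09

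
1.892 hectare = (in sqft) 2.037e+05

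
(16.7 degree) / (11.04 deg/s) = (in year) 4.797e-08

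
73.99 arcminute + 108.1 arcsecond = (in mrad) 22.05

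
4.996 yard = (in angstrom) 4.568e+10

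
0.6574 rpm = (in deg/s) 3.944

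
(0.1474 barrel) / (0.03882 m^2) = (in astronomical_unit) 4.035e-12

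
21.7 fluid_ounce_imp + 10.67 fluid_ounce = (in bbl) 0.005863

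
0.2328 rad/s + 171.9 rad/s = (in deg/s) 9862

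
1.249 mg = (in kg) 1.249e-06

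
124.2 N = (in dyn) 1.242e+07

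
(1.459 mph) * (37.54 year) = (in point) 2.189e+12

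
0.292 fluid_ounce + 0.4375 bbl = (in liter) 69.57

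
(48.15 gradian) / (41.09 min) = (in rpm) 0.00293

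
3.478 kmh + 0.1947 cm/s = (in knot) 1.882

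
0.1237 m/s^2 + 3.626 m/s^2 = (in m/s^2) 3.75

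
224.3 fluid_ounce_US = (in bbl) 0.04172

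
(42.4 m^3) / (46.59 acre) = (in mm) 0.2249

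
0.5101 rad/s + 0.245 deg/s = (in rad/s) 0.5144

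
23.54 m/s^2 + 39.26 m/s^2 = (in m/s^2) 62.8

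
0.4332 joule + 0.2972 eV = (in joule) 0.4332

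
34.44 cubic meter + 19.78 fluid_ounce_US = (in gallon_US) 9098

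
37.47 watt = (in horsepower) 0.05025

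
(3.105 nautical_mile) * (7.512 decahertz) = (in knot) 8.397e+05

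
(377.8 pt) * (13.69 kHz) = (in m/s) 1825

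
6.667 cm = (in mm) 66.67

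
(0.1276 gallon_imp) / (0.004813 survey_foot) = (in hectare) 3.954e-05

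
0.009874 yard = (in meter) 0.009029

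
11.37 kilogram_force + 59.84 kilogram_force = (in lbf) 157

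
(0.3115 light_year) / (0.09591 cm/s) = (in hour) 8.535e+14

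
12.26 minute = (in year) 2.333e-05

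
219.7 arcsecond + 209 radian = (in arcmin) 7.185e+05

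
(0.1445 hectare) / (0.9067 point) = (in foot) 1.482e+07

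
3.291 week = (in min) 3.317e+04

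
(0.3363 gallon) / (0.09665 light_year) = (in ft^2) 1.499e-17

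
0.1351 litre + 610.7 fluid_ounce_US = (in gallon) 4.807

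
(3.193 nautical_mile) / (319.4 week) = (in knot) 5.951e-05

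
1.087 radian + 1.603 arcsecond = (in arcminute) 3737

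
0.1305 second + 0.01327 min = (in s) 0.9267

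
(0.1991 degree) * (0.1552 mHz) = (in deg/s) 3.09e-05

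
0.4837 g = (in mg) 483.7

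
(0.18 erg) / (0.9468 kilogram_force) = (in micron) 0.001939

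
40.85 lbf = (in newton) 181.7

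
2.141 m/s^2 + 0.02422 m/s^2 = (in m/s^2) 2.165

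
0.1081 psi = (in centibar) 0.7453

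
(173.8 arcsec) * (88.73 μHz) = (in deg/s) 4.284e-06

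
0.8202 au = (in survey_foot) 4.026e+11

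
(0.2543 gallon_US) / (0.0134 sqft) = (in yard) 0.8456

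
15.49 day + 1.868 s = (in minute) 2.231e+04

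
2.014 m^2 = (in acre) 0.0004977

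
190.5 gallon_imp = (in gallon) 228.8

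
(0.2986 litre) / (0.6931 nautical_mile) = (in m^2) 2.326e-07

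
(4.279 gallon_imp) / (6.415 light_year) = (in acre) 7.92e-23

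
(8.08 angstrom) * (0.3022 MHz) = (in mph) 0.0005462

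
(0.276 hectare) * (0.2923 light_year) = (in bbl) 4.801e+19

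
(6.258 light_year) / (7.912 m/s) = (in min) 1.247e+14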